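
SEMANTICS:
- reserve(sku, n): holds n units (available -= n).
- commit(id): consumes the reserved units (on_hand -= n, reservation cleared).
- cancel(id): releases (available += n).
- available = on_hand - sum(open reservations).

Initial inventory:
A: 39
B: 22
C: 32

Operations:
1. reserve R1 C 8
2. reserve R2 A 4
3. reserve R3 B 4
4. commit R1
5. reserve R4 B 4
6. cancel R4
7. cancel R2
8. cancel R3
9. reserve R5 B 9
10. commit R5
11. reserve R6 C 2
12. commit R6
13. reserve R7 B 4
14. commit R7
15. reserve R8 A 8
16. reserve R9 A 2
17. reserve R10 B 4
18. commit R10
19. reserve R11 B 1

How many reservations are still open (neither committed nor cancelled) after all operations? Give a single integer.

Step 1: reserve R1 C 8 -> on_hand[A=39 B=22 C=32] avail[A=39 B=22 C=24] open={R1}
Step 2: reserve R2 A 4 -> on_hand[A=39 B=22 C=32] avail[A=35 B=22 C=24] open={R1,R2}
Step 3: reserve R3 B 4 -> on_hand[A=39 B=22 C=32] avail[A=35 B=18 C=24] open={R1,R2,R3}
Step 4: commit R1 -> on_hand[A=39 B=22 C=24] avail[A=35 B=18 C=24] open={R2,R3}
Step 5: reserve R4 B 4 -> on_hand[A=39 B=22 C=24] avail[A=35 B=14 C=24] open={R2,R3,R4}
Step 6: cancel R4 -> on_hand[A=39 B=22 C=24] avail[A=35 B=18 C=24] open={R2,R3}
Step 7: cancel R2 -> on_hand[A=39 B=22 C=24] avail[A=39 B=18 C=24] open={R3}
Step 8: cancel R3 -> on_hand[A=39 B=22 C=24] avail[A=39 B=22 C=24] open={}
Step 9: reserve R5 B 9 -> on_hand[A=39 B=22 C=24] avail[A=39 B=13 C=24] open={R5}
Step 10: commit R5 -> on_hand[A=39 B=13 C=24] avail[A=39 B=13 C=24] open={}
Step 11: reserve R6 C 2 -> on_hand[A=39 B=13 C=24] avail[A=39 B=13 C=22] open={R6}
Step 12: commit R6 -> on_hand[A=39 B=13 C=22] avail[A=39 B=13 C=22] open={}
Step 13: reserve R7 B 4 -> on_hand[A=39 B=13 C=22] avail[A=39 B=9 C=22] open={R7}
Step 14: commit R7 -> on_hand[A=39 B=9 C=22] avail[A=39 B=9 C=22] open={}
Step 15: reserve R8 A 8 -> on_hand[A=39 B=9 C=22] avail[A=31 B=9 C=22] open={R8}
Step 16: reserve R9 A 2 -> on_hand[A=39 B=9 C=22] avail[A=29 B=9 C=22] open={R8,R9}
Step 17: reserve R10 B 4 -> on_hand[A=39 B=9 C=22] avail[A=29 B=5 C=22] open={R10,R8,R9}
Step 18: commit R10 -> on_hand[A=39 B=5 C=22] avail[A=29 B=5 C=22] open={R8,R9}
Step 19: reserve R11 B 1 -> on_hand[A=39 B=5 C=22] avail[A=29 B=4 C=22] open={R11,R8,R9}
Open reservations: ['R11', 'R8', 'R9'] -> 3

Answer: 3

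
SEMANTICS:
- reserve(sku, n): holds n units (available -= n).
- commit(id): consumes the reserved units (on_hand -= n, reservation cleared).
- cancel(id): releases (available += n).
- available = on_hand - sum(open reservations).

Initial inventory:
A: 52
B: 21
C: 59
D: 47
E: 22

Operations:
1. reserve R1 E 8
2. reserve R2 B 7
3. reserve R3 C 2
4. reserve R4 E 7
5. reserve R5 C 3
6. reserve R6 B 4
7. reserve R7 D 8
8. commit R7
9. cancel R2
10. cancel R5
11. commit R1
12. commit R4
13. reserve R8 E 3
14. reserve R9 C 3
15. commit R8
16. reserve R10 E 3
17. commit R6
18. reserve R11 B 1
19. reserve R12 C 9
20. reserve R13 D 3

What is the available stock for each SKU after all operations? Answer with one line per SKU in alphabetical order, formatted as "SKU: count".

Answer: A: 52
B: 16
C: 45
D: 36
E: 1

Derivation:
Step 1: reserve R1 E 8 -> on_hand[A=52 B=21 C=59 D=47 E=22] avail[A=52 B=21 C=59 D=47 E=14] open={R1}
Step 2: reserve R2 B 7 -> on_hand[A=52 B=21 C=59 D=47 E=22] avail[A=52 B=14 C=59 D=47 E=14] open={R1,R2}
Step 3: reserve R3 C 2 -> on_hand[A=52 B=21 C=59 D=47 E=22] avail[A=52 B=14 C=57 D=47 E=14] open={R1,R2,R3}
Step 4: reserve R4 E 7 -> on_hand[A=52 B=21 C=59 D=47 E=22] avail[A=52 B=14 C=57 D=47 E=7] open={R1,R2,R3,R4}
Step 5: reserve R5 C 3 -> on_hand[A=52 B=21 C=59 D=47 E=22] avail[A=52 B=14 C=54 D=47 E=7] open={R1,R2,R3,R4,R5}
Step 6: reserve R6 B 4 -> on_hand[A=52 B=21 C=59 D=47 E=22] avail[A=52 B=10 C=54 D=47 E=7] open={R1,R2,R3,R4,R5,R6}
Step 7: reserve R7 D 8 -> on_hand[A=52 B=21 C=59 D=47 E=22] avail[A=52 B=10 C=54 D=39 E=7] open={R1,R2,R3,R4,R5,R6,R7}
Step 8: commit R7 -> on_hand[A=52 B=21 C=59 D=39 E=22] avail[A=52 B=10 C=54 D=39 E=7] open={R1,R2,R3,R4,R5,R6}
Step 9: cancel R2 -> on_hand[A=52 B=21 C=59 D=39 E=22] avail[A=52 B=17 C=54 D=39 E=7] open={R1,R3,R4,R5,R6}
Step 10: cancel R5 -> on_hand[A=52 B=21 C=59 D=39 E=22] avail[A=52 B=17 C=57 D=39 E=7] open={R1,R3,R4,R6}
Step 11: commit R1 -> on_hand[A=52 B=21 C=59 D=39 E=14] avail[A=52 B=17 C=57 D=39 E=7] open={R3,R4,R6}
Step 12: commit R4 -> on_hand[A=52 B=21 C=59 D=39 E=7] avail[A=52 B=17 C=57 D=39 E=7] open={R3,R6}
Step 13: reserve R8 E 3 -> on_hand[A=52 B=21 C=59 D=39 E=7] avail[A=52 B=17 C=57 D=39 E=4] open={R3,R6,R8}
Step 14: reserve R9 C 3 -> on_hand[A=52 B=21 C=59 D=39 E=7] avail[A=52 B=17 C=54 D=39 E=4] open={R3,R6,R8,R9}
Step 15: commit R8 -> on_hand[A=52 B=21 C=59 D=39 E=4] avail[A=52 B=17 C=54 D=39 E=4] open={R3,R6,R9}
Step 16: reserve R10 E 3 -> on_hand[A=52 B=21 C=59 D=39 E=4] avail[A=52 B=17 C=54 D=39 E=1] open={R10,R3,R6,R9}
Step 17: commit R6 -> on_hand[A=52 B=17 C=59 D=39 E=4] avail[A=52 B=17 C=54 D=39 E=1] open={R10,R3,R9}
Step 18: reserve R11 B 1 -> on_hand[A=52 B=17 C=59 D=39 E=4] avail[A=52 B=16 C=54 D=39 E=1] open={R10,R11,R3,R9}
Step 19: reserve R12 C 9 -> on_hand[A=52 B=17 C=59 D=39 E=4] avail[A=52 B=16 C=45 D=39 E=1] open={R10,R11,R12,R3,R9}
Step 20: reserve R13 D 3 -> on_hand[A=52 B=17 C=59 D=39 E=4] avail[A=52 B=16 C=45 D=36 E=1] open={R10,R11,R12,R13,R3,R9}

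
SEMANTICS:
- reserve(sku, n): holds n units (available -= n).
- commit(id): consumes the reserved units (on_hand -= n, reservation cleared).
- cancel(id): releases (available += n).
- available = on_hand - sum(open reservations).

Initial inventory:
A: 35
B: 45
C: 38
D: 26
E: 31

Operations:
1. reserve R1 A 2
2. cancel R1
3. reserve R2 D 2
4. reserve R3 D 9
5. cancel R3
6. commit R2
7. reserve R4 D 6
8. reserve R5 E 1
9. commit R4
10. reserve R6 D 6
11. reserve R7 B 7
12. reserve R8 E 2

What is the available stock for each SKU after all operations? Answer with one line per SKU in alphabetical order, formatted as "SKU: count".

Step 1: reserve R1 A 2 -> on_hand[A=35 B=45 C=38 D=26 E=31] avail[A=33 B=45 C=38 D=26 E=31] open={R1}
Step 2: cancel R1 -> on_hand[A=35 B=45 C=38 D=26 E=31] avail[A=35 B=45 C=38 D=26 E=31] open={}
Step 3: reserve R2 D 2 -> on_hand[A=35 B=45 C=38 D=26 E=31] avail[A=35 B=45 C=38 D=24 E=31] open={R2}
Step 4: reserve R3 D 9 -> on_hand[A=35 B=45 C=38 D=26 E=31] avail[A=35 B=45 C=38 D=15 E=31] open={R2,R3}
Step 5: cancel R3 -> on_hand[A=35 B=45 C=38 D=26 E=31] avail[A=35 B=45 C=38 D=24 E=31] open={R2}
Step 6: commit R2 -> on_hand[A=35 B=45 C=38 D=24 E=31] avail[A=35 B=45 C=38 D=24 E=31] open={}
Step 7: reserve R4 D 6 -> on_hand[A=35 B=45 C=38 D=24 E=31] avail[A=35 B=45 C=38 D=18 E=31] open={R4}
Step 8: reserve R5 E 1 -> on_hand[A=35 B=45 C=38 D=24 E=31] avail[A=35 B=45 C=38 D=18 E=30] open={R4,R5}
Step 9: commit R4 -> on_hand[A=35 B=45 C=38 D=18 E=31] avail[A=35 B=45 C=38 D=18 E=30] open={R5}
Step 10: reserve R6 D 6 -> on_hand[A=35 B=45 C=38 D=18 E=31] avail[A=35 B=45 C=38 D=12 E=30] open={R5,R6}
Step 11: reserve R7 B 7 -> on_hand[A=35 B=45 C=38 D=18 E=31] avail[A=35 B=38 C=38 D=12 E=30] open={R5,R6,R7}
Step 12: reserve R8 E 2 -> on_hand[A=35 B=45 C=38 D=18 E=31] avail[A=35 B=38 C=38 D=12 E=28] open={R5,R6,R7,R8}

Answer: A: 35
B: 38
C: 38
D: 12
E: 28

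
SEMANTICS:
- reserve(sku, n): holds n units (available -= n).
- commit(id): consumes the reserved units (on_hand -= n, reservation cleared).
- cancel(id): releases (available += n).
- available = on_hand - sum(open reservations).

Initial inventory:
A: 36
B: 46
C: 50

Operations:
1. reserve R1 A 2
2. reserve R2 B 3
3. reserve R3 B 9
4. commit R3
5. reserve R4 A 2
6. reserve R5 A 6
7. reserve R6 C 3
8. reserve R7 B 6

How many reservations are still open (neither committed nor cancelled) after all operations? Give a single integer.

Answer: 6

Derivation:
Step 1: reserve R1 A 2 -> on_hand[A=36 B=46 C=50] avail[A=34 B=46 C=50] open={R1}
Step 2: reserve R2 B 3 -> on_hand[A=36 B=46 C=50] avail[A=34 B=43 C=50] open={R1,R2}
Step 3: reserve R3 B 9 -> on_hand[A=36 B=46 C=50] avail[A=34 B=34 C=50] open={R1,R2,R3}
Step 4: commit R3 -> on_hand[A=36 B=37 C=50] avail[A=34 B=34 C=50] open={R1,R2}
Step 5: reserve R4 A 2 -> on_hand[A=36 B=37 C=50] avail[A=32 B=34 C=50] open={R1,R2,R4}
Step 6: reserve R5 A 6 -> on_hand[A=36 B=37 C=50] avail[A=26 B=34 C=50] open={R1,R2,R4,R5}
Step 7: reserve R6 C 3 -> on_hand[A=36 B=37 C=50] avail[A=26 B=34 C=47] open={R1,R2,R4,R5,R6}
Step 8: reserve R7 B 6 -> on_hand[A=36 B=37 C=50] avail[A=26 B=28 C=47] open={R1,R2,R4,R5,R6,R7}
Open reservations: ['R1', 'R2', 'R4', 'R5', 'R6', 'R7'] -> 6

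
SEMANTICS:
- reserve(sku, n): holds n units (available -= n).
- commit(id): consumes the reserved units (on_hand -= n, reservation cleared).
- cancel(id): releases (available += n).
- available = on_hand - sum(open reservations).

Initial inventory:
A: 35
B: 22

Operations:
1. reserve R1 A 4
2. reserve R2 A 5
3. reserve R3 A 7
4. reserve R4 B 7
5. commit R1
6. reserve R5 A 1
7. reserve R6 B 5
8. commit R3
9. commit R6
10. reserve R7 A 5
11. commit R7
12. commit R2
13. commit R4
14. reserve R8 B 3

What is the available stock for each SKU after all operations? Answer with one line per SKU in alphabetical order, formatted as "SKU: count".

Step 1: reserve R1 A 4 -> on_hand[A=35 B=22] avail[A=31 B=22] open={R1}
Step 2: reserve R2 A 5 -> on_hand[A=35 B=22] avail[A=26 B=22] open={R1,R2}
Step 3: reserve R3 A 7 -> on_hand[A=35 B=22] avail[A=19 B=22] open={R1,R2,R3}
Step 4: reserve R4 B 7 -> on_hand[A=35 B=22] avail[A=19 B=15] open={R1,R2,R3,R4}
Step 5: commit R1 -> on_hand[A=31 B=22] avail[A=19 B=15] open={R2,R3,R4}
Step 6: reserve R5 A 1 -> on_hand[A=31 B=22] avail[A=18 B=15] open={R2,R3,R4,R5}
Step 7: reserve R6 B 5 -> on_hand[A=31 B=22] avail[A=18 B=10] open={R2,R3,R4,R5,R6}
Step 8: commit R3 -> on_hand[A=24 B=22] avail[A=18 B=10] open={R2,R4,R5,R6}
Step 9: commit R6 -> on_hand[A=24 B=17] avail[A=18 B=10] open={R2,R4,R5}
Step 10: reserve R7 A 5 -> on_hand[A=24 B=17] avail[A=13 B=10] open={R2,R4,R5,R7}
Step 11: commit R7 -> on_hand[A=19 B=17] avail[A=13 B=10] open={R2,R4,R5}
Step 12: commit R2 -> on_hand[A=14 B=17] avail[A=13 B=10] open={R4,R5}
Step 13: commit R4 -> on_hand[A=14 B=10] avail[A=13 B=10] open={R5}
Step 14: reserve R8 B 3 -> on_hand[A=14 B=10] avail[A=13 B=7] open={R5,R8}

Answer: A: 13
B: 7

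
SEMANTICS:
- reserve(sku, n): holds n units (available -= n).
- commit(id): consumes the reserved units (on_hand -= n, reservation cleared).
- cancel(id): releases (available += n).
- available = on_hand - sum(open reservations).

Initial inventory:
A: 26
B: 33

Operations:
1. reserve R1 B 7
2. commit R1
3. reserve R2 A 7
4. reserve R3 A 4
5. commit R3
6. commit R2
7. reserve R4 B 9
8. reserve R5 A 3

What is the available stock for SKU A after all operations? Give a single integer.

Answer: 12

Derivation:
Step 1: reserve R1 B 7 -> on_hand[A=26 B=33] avail[A=26 B=26] open={R1}
Step 2: commit R1 -> on_hand[A=26 B=26] avail[A=26 B=26] open={}
Step 3: reserve R2 A 7 -> on_hand[A=26 B=26] avail[A=19 B=26] open={R2}
Step 4: reserve R3 A 4 -> on_hand[A=26 B=26] avail[A=15 B=26] open={R2,R3}
Step 5: commit R3 -> on_hand[A=22 B=26] avail[A=15 B=26] open={R2}
Step 6: commit R2 -> on_hand[A=15 B=26] avail[A=15 B=26] open={}
Step 7: reserve R4 B 9 -> on_hand[A=15 B=26] avail[A=15 B=17] open={R4}
Step 8: reserve R5 A 3 -> on_hand[A=15 B=26] avail[A=12 B=17] open={R4,R5}
Final available[A] = 12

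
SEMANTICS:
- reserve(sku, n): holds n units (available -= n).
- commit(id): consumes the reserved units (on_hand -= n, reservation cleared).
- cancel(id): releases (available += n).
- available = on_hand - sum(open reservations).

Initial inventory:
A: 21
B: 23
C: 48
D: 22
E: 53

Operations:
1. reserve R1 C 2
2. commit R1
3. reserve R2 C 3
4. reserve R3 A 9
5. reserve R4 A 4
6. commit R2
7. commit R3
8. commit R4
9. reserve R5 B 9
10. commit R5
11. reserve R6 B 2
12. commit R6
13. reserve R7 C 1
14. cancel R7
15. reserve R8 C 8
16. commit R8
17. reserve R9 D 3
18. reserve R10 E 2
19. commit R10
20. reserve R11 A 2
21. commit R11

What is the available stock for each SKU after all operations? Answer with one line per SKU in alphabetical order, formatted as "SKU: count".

Step 1: reserve R1 C 2 -> on_hand[A=21 B=23 C=48 D=22 E=53] avail[A=21 B=23 C=46 D=22 E=53] open={R1}
Step 2: commit R1 -> on_hand[A=21 B=23 C=46 D=22 E=53] avail[A=21 B=23 C=46 D=22 E=53] open={}
Step 3: reserve R2 C 3 -> on_hand[A=21 B=23 C=46 D=22 E=53] avail[A=21 B=23 C=43 D=22 E=53] open={R2}
Step 4: reserve R3 A 9 -> on_hand[A=21 B=23 C=46 D=22 E=53] avail[A=12 B=23 C=43 D=22 E=53] open={R2,R3}
Step 5: reserve R4 A 4 -> on_hand[A=21 B=23 C=46 D=22 E=53] avail[A=8 B=23 C=43 D=22 E=53] open={R2,R3,R4}
Step 6: commit R2 -> on_hand[A=21 B=23 C=43 D=22 E=53] avail[A=8 B=23 C=43 D=22 E=53] open={R3,R4}
Step 7: commit R3 -> on_hand[A=12 B=23 C=43 D=22 E=53] avail[A=8 B=23 C=43 D=22 E=53] open={R4}
Step 8: commit R4 -> on_hand[A=8 B=23 C=43 D=22 E=53] avail[A=8 B=23 C=43 D=22 E=53] open={}
Step 9: reserve R5 B 9 -> on_hand[A=8 B=23 C=43 D=22 E=53] avail[A=8 B=14 C=43 D=22 E=53] open={R5}
Step 10: commit R5 -> on_hand[A=8 B=14 C=43 D=22 E=53] avail[A=8 B=14 C=43 D=22 E=53] open={}
Step 11: reserve R6 B 2 -> on_hand[A=8 B=14 C=43 D=22 E=53] avail[A=8 B=12 C=43 D=22 E=53] open={R6}
Step 12: commit R6 -> on_hand[A=8 B=12 C=43 D=22 E=53] avail[A=8 B=12 C=43 D=22 E=53] open={}
Step 13: reserve R7 C 1 -> on_hand[A=8 B=12 C=43 D=22 E=53] avail[A=8 B=12 C=42 D=22 E=53] open={R7}
Step 14: cancel R7 -> on_hand[A=8 B=12 C=43 D=22 E=53] avail[A=8 B=12 C=43 D=22 E=53] open={}
Step 15: reserve R8 C 8 -> on_hand[A=8 B=12 C=43 D=22 E=53] avail[A=8 B=12 C=35 D=22 E=53] open={R8}
Step 16: commit R8 -> on_hand[A=8 B=12 C=35 D=22 E=53] avail[A=8 B=12 C=35 D=22 E=53] open={}
Step 17: reserve R9 D 3 -> on_hand[A=8 B=12 C=35 D=22 E=53] avail[A=8 B=12 C=35 D=19 E=53] open={R9}
Step 18: reserve R10 E 2 -> on_hand[A=8 B=12 C=35 D=22 E=53] avail[A=8 B=12 C=35 D=19 E=51] open={R10,R9}
Step 19: commit R10 -> on_hand[A=8 B=12 C=35 D=22 E=51] avail[A=8 B=12 C=35 D=19 E=51] open={R9}
Step 20: reserve R11 A 2 -> on_hand[A=8 B=12 C=35 D=22 E=51] avail[A=6 B=12 C=35 D=19 E=51] open={R11,R9}
Step 21: commit R11 -> on_hand[A=6 B=12 C=35 D=22 E=51] avail[A=6 B=12 C=35 D=19 E=51] open={R9}

Answer: A: 6
B: 12
C: 35
D: 19
E: 51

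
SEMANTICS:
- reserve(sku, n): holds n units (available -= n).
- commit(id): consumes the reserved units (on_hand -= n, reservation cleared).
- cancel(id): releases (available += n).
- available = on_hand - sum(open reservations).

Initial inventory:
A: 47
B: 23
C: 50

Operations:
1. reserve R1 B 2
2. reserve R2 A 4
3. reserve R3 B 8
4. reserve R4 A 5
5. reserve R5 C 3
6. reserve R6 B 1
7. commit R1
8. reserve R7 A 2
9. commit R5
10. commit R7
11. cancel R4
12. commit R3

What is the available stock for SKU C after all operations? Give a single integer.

Answer: 47

Derivation:
Step 1: reserve R1 B 2 -> on_hand[A=47 B=23 C=50] avail[A=47 B=21 C=50] open={R1}
Step 2: reserve R2 A 4 -> on_hand[A=47 B=23 C=50] avail[A=43 B=21 C=50] open={R1,R2}
Step 3: reserve R3 B 8 -> on_hand[A=47 B=23 C=50] avail[A=43 B=13 C=50] open={R1,R2,R3}
Step 4: reserve R4 A 5 -> on_hand[A=47 B=23 C=50] avail[A=38 B=13 C=50] open={R1,R2,R3,R4}
Step 5: reserve R5 C 3 -> on_hand[A=47 B=23 C=50] avail[A=38 B=13 C=47] open={R1,R2,R3,R4,R5}
Step 6: reserve R6 B 1 -> on_hand[A=47 B=23 C=50] avail[A=38 B=12 C=47] open={R1,R2,R3,R4,R5,R6}
Step 7: commit R1 -> on_hand[A=47 B=21 C=50] avail[A=38 B=12 C=47] open={R2,R3,R4,R5,R6}
Step 8: reserve R7 A 2 -> on_hand[A=47 B=21 C=50] avail[A=36 B=12 C=47] open={R2,R3,R4,R5,R6,R7}
Step 9: commit R5 -> on_hand[A=47 B=21 C=47] avail[A=36 B=12 C=47] open={R2,R3,R4,R6,R7}
Step 10: commit R7 -> on_hand[A=45 B=21 C=47] avail[A=36 B=12 C=47] open={R2,R3,R4,R6}
Step 11: cancel R4 -> on_hand[A=45 B=21 C=47] avail[A=41 B=12 C=47] open={R2,R3,R6}
Step 12: commit R3 -> on_hand[A=45 B=13 C=47] avail[A=41 B=12 C=47] open={R2,R6}
Final available[C] = 47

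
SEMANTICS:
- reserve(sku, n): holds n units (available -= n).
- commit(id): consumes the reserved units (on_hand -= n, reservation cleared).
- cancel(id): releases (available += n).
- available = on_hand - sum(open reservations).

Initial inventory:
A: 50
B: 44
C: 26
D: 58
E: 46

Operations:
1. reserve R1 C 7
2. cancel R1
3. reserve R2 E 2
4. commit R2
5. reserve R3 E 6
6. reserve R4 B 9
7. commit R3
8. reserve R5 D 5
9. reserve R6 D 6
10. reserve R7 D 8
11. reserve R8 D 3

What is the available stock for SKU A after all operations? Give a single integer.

Answer: 50

Derivation:
Step 1: reserve R1 C 7 -> on_hand[A=50 B=44 C=26 D=58 E=46] avail[A=50 B=44 C=19 D=58 E=46] open={R1}
Step 2: cancel R1 -> on_hand[A=50 B=44 C=26 D=58 E=46] avail[A=50 B=44 C=26 D=58 E=46] open={}
Step 3: reserve R2 E 2 -> on_hand[A=50 B=44 C=26 D=58 E=46] avail[A=50 B=44 C=26 D=58 E=44] open={R2}
Step 4: commit R2 -> on_hand[A=50 B=44 C=26 D=58 E=44] avail[A=50 B=44 C=26 D=58 E=44] open={}
Step 5: reserve R3 E 6 -> on_hand[A=50 B=44 C=26 D=58 E=44] avail[A=50 B=44 C=26 D=58 E=38] open={R3}
Step 6: reserve R4 B 9 -> on_hand[A=50 B=44 C=26 D=58 E=44] avail[A=50 B=35 C=26 D=58 E=38] open={R3,R4}
Step 7: commit R3 -> on_hand[A=50 B=44 C=26 D=58 E=38] avail[A=50 B=35 C=26 D=58 E=38] open={R4}
Step 8: reserve R5 D 5 -> on_hand[A=50 B=44 C=26 D=58 E=38] avail[A=50 B=35 C=26 D=53 E=38] open={R4,R5}
Step 9: reserve R6 D 6 -> on_hand[A=50 B=44 C=26 D=58 E=38] avail[A=50 B=35 C=26 D=47 E=38] open={R4,R5,R6}
Step 10: reserve R7 D 8 -> on_hand[A=50 B=44 C=26 D=58 E=38] avail[A=50 B=35 C=26 D=39 E=38] open={R4,R5,R6,R7}
Step 11: reserve R8 D 3 -> on_hand[A=50 B=44 C=26 D=58 E=38] avail[A=50 B=35 C=26 D=36 E=38] open={R4,R5,R6,R7,R8}
Final available[A] = 50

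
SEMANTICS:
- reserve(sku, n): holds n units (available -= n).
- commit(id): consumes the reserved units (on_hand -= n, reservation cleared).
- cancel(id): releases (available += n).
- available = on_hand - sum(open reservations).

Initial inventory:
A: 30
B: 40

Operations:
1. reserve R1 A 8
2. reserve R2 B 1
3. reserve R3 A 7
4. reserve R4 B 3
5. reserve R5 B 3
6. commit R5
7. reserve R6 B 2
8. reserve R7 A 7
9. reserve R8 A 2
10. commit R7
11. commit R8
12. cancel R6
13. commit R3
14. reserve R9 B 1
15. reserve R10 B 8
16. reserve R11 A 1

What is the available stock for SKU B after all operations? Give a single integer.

Step 1: reserve R1 A 8 -> on_hand[A=30 B=40] avail[A=22 B=40] open={R1}
Step 2: reserve R2 B 1 -> on_hand[A=30 B=40] avail[A=22 B=39] open={R1,R2}
Step 3: reserve R3 A 7 -> on_hand[A=30 B=40] avail[A=15 B=39] open={R1,R2,R3}
Step 4: reserve R4 B 3 -> on_hand[A=30 B=40] avail[A=15 B=36] open={R1,R2,R3,R4}
Step 5: reserve R5 B 3 -> on_hand[A=30 B=40] avail[A=15 B=33] open={R1,R2,R3,R4,R5}
Step 6: commit R5 -> on_hand[A=30 B=37] avail[A=15 B=33] open={R1,R2,R3,R4}
Step 7: reserve R6 B 2 -> on_hand[A=30 B=37] avail[A=15 B=31] open={R1,R2,R3,R4,R6}
Step 8: reserve R7 A 7 -> on_hand[A=30 B=37] avail[A=8 B=31] open={R1,R2,R3,R4,R6,R7}
Step 9: reserve R8 A 2 -> on_hand[A=30 B=37] avail[A=6 B=31] open={R1,R2,R3,R4,R6,R7,R8}
Step 10: commit R7 -> on_hand[A=23 B=37] avail[A=6 B=31] open={R1,R2,R3,R4,R6,R8}
Step 11: commit R8 -> on_hand[A=21 B=37] avail[A=6 B=31] open={R1,R2,R3,R4,R6}
Step 12: cancel R6 -> on_hand[A=21 B=37] avail[A=6 B=33] open={R1,R2,R3,R4}
Step 13: commit R3 -> on_hand[A=14 B=37] avail[A=6 B=33] open={R1,R2,R4}
Step 14: reserve R9 B 1 -> on_hand[A=14 B=37] avail[A=6 B=32] open={R1,R2,R4,R9}
Step 15: reserve R10 B 8 -> on_hand[A=14 B=37] avail[A=6 B=24] open={R1,R10,R2,R4,R9}
Step 16: reserve R11 A 1 -> on_hand[A=14 B=37] avail[A=5 B=24] open={R1,R10,R11,R2,R4,R9}
Final available[B] = 24

Answer: 24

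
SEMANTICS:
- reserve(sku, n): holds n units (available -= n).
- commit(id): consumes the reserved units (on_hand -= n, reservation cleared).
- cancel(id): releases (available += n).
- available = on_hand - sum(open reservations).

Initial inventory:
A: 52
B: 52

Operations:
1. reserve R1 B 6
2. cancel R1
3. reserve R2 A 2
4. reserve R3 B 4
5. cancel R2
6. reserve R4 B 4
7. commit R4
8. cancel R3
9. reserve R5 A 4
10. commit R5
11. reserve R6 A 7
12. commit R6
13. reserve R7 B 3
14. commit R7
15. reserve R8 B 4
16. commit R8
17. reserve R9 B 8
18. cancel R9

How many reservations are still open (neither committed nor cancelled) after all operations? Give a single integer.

Step 1: reserve R1 B 6 -> on_hand[A=52 B=52] avail[A=52 B=46] open={R1}
Step 2: cancel R1 -> on_hand[A=52 B=52] avail[A=52 B=52] open={}
Step 3: reserve R2 A 2 -> on_hand[A=52 B=52] avail[A=50 B=52] open={R2}
Step 4: reserve R3 B 4 -> on_hand[A=52 B=52] avail[A=50 B=48] open={R2,R3}
Step 5: cancel R2 -> on_hand[A=52 B=52] avail[A=52 B=48] open={R3}
Step 6: reserve R4 B 4 -> on_hand[A=52 B=52] avail[A=52 B=44] open={R3,R4}
Step 7: commit R4 -> on_hand[A=52 B=48] avail[A=52 B=44] open={R3}
Step 8: cancel R3 -> on_hand[A=52 B=48] avail[A=52 B=48] open={}
Step 9: reserve R5 A 4 -> on_hand[A=52 B=48] avail[A=48 B=48] open={R5}
Step 10: commit R5 -> on_hand[A=48 B=48] avail[A=48 B=48] open={}
Step 11: reserve R6 A 7 -> on_hand[A=48 B=48] avail[A=41 B=48] open={R6}
Step 12: commit R6 -> on_hand[A=41 B=48] avail[A=41 B=48] open={}
Step 13: reserve R7 B 3 -> on_hand[A=41 B=48] avail[A=41 B=45] open={R7}
Step 14: commit R7 -> on_hand[A=41 B=45] avail[A=41 B=45] open={}
Step 15: reserve R8 B 4 -> on_hand[A=41 B=45] avail[A=41 B=41] open={R8}
Step 16: commit R8 -> on_hand[A=41 B=41] avail[A=41 B=41] open={}
Step 17: reserve R9 B 8 -> on_hand[A=41 B=41] avail[A=41 B=33] open={R9}
Step 18: cancel R9 -> on_hand[A=41 B=41] avail[A=41 B=41] open={}
Open reservations: [] -> 0

Answer: 0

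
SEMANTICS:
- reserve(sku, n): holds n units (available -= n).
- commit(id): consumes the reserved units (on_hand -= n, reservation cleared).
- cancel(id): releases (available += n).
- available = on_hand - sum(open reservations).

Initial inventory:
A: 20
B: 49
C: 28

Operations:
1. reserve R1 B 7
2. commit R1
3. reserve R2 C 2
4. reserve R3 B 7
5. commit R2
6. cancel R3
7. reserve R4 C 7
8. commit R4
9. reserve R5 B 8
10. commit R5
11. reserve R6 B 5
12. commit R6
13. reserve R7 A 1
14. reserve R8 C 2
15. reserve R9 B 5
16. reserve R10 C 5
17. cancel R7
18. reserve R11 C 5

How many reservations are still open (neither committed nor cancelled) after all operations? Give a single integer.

Answer: 4

Derivation:
Step 1: reserve R1 B 7 -> on_hand[A=20 B=49 C=28] avail[A=20 B=42 C=28] open={R1}
Step 2: commit R1 -> on_hand[A=20 B=42 C=28] avail[A=20 B=42 C=28] open={}
Step 3: reserve R2 C 2 -> on_hand[A=20 B=42 C=28] avail[A=20 B=42 C=26] open={R2}
Step 4: reserve R3 B 7 -> on_hand[A=20 B=42 C=28] avail[A=20 B=35 C=26] open={R2,R3}
Step 5: commit R2 -> on_hand[A=20 B=42 C=26] avail[A=20 B=35 C=26] open={R3}
Step 6: cancel R3 -> on_hand[A=20 B=42 C=26] avail[A=20 B=42 C=26] open={}
Step 7: reserve R4 C 7 -> on_hand[A=20 B=42 C=26] avail[A=20 B=42 C=19] open={R4}
Step 8: commit R4 -> on_hand[A=20 B=42 C=19] avail[A=20 B=42 C=19] open={}
Step 9: reserve R5 B 8 -> on_hand[A=20 B=42 C=19] avail[A=20 B=34 C=19] open={R5}
Step 10: commit R5 -> on_hand[A=20 B=34 C=19] avail[A=20 B=34 C=19] open={}
Step 11: reserve R6 B 5 -> on_hand[A=20 B=34 C=19] avail[A=20 B=29 C=19] open={R6}
Step 12: commit R6 -> on_hand[A=20 B=29 C=19] avail[A=20 B=29 C=19] open={}
Step 13: reserve R7 A 1 -> on_hand[A=20 B=29 C=19] avail[A=19 B=29 C=19] open={R7}
Step 14: reserve R8 C 2 -> on_hand[A=20 B=29 C=19] avail[A=19 B=29 C=17] open={R7,R8}
Step 15: reserve R9 B 5 -> on_hand[A=20 B=29 C=19] avail[A=19 B=24 C=17] open={R7,R8,R9}
Step 16: reserve R10 C 5 -> on_hand[A=20 B=29 C=19] avail[A=19 B=24 C=12] open={R10,R7,R8,R9}
Step 17: cancel R7 -> on_hand[A=20 B=29 C=19] avail[A=20 B=24 C=12] open={R10,R8,R9}
Step 18: reserve R11 C 5 -> on_hand[A=20 B=29 C=19] avail[A=20 B=24 C=7] open={R10,R11,R8,R9}
Open reservations: ['R10', 'R11', 'R8', 'R9'] -> 4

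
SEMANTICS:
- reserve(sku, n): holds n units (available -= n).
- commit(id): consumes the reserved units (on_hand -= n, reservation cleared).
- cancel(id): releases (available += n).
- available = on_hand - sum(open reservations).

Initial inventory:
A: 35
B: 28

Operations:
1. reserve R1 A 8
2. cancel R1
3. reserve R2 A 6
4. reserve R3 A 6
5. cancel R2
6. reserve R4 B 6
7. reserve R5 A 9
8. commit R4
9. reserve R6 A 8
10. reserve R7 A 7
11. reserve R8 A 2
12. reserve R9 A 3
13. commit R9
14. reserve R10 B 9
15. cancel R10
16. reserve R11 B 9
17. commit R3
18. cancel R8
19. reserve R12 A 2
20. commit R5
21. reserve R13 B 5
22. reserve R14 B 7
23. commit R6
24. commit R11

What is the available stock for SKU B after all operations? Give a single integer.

Step 1: reserve R1 A 8 -> on_hand[A=35 B=28] avail[A=27 B=28] open={R1}
Step 2: cancel R1 -> on_hand[A=35 B=28] avail[A=35 B=28] open={}
Step 3: reserve R2 A 6 -> on_hand[A=35 B=28] avail[A=29 B=28] open={R2}
Step 4: reserve R3 A 6 -> on_hand[A=35 B=28] avail[A=23 B=28] open={R2,R3}
Step 5: cancel R2 -> on_hand[A=35 B=28] avail[A=29 B=28] open={R3}
Step 6: reserve R4 B 6 -> on_hand[A=35 B=28] avail[A=29 B=22] open={R3,R4}
Step 7: reserve R5 A 9 -> on_hand[A=35 B=28] avail[A=20 B=22] open={R3,R4,R5}
Step 8: commit R4 -> on_hand[A=35 B=22] avail[A=20 B=22] open={R3,R5}
Step 9: reserve R6 A 8 -> on_hand[A=35 B=22] avail[A=12 B=22] open={R3,R5,R6}
Step 10: reserve R7 A 7 -> on_hand[A=35 B=22] avail[A=5 B=22] open={R3,R5,R6,R7}
Step 11: reserve R8 A 2 -> on_hand[A=35 B=22] avail[A=3 B=22] open={R3,R5,R6,R7,R8}
Step 12: reserve R9 A 3 -> on_hand[A=35 B=22] avail[A=0 B=22] open={R3,R5,R6,R7,R8,R9}
Step 13: commit R9 -> on_hand[A=32 B=22] avail[A=0 B=22] open={R3,R5,R6,R7,R8}
Step 14: reserve R10 B 9 -> on_hand[A=32 B=22] avail[A=0 B=13] open={R10,R3,R5,R6,R7,R8}
Step 15: cancel R10 -> on_hand[A=32 B=22] avail[A=0 B=22] open={R3,R5,R6,R7,R8}
Step 16: reserve R11 B 9 -> on_hand[A=32 B=22] avail[A=0 B=13] open={R11,R3,R5,R6,R7,R8}
Step 17: commit R3 -> on_hand[A=26 B=22] avail[A=0 B=13] open={R11,R5,R6,R7,R8}
Step 18: cancel R8 -> on_hand[A=26 B=22] avail[A=2 B=13] open={R11,R5,R6,R7}
Step 19: reserve R12 A 2 -> on_hand[A=26 B=22] avail[A=0 B=13] open={R11,R12,R5,R6,R7}
Step 20: commit R5 -> on_hand[A=17 B=22] avail[A=0 B=13] open={R11,R12,R6,R7}
Step 21: reserve R13 B 5 -> on_hand[A=17 B=22] avail[A=0 B=8] open={R11,R12,R13,R6,R7}
Step 22: reserve R14 B 7 -> on_hand[A=17 B=22] avail[A=0 B=1] open={R11,R12,R13,R14,R6,R7}
Step 23: commit R6 -> on_hand[A=9 B=22] avail[A=0 B=1] open={R11,R12,R13,R14,R7}
Step 24: commit R11 -> on_hand[A=9 B=13] avail[A=0 B=1] open={R12,R13,R14,R7}
Final available[B] = 1

Answer: 1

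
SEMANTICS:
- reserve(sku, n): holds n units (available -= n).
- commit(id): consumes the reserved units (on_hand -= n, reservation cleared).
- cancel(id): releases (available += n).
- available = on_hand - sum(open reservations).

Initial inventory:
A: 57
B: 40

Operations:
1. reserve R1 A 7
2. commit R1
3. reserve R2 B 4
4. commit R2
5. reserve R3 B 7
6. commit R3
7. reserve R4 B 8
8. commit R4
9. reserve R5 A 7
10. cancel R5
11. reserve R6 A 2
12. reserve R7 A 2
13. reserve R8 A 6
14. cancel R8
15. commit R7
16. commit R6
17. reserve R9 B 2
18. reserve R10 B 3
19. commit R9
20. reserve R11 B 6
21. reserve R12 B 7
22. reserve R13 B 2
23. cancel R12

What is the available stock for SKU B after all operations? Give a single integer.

Answer: 8

Derivation:
Step 1: reserve R1 A 7 -> on_hand[A=57 B=40] avail[A=50 B=40] open={R1}
Step 2: commit R1 -> on_hand[A=50 B=40] avail[A=50 B=40] open={}
Step 3: reserve R2 B 4 -> on_hand[A=50 B=40] avail[A=50 B=36] open={R2}
Step 4: commit R2 -> on_hand[A=50 B=36] avail[A=50 B=36] open={}
Step 5: reserve R3 B 7 -> on_hand[A=50 B=36] avail[A=50 B=29] open={R3}
Step 6: commit R3 -> on_hand[A=50 B=29] avail[A=50 B=29] open={}
Step 7: reserve R4 B 8 -> on_hand[A=50 B=29] avail[A=50 B=21] open={R4}
Step 8: commit R4 -> on_hand[A=50 B=21] avail[A=50 B=21] open={}
Step 9: reserve R5 A 7 -> on_hand[A=50 B=21] avail[A=43 B=21] open={R5}
Step 10: cancel R5 -> on_hand[A=50 B=21] avail[A=50 B=21] open={}
Step 11: reserve R6 A 2 -> on_hand[A=50 B=21] avail[A=48 B=21] open={R6}
Step 12: reserve R7 A 2 -> on_hand[A=50 B=21] avail[A=46 B=21] open={R6,R7}
Step 13: reserve R8 A 6 -> on_hand[A=50 B=21] avail[A=40 B=21] open={R6,R7,R8}
Step 14: cancel R8 -> on_hand[A=50 B=21] avail[A=46 B=21] open={R6,R7}
Step 15: commit R7 -> on_hand[A=48 B=21] avail[A=46 B=21] open={R6}
Step 16: commit R6 -> on_hand[A=46 B=21] avail[A=46 B=21] open={}
Step 17: reserve R9 B 2 -> on_hand[A=46 B=21] avail[A=46 B=19] open={R9}
Step 18: reserve R10 B 3 -> on_hand[A=46 B=21] avail[A=46 B=16] open={R10,R9}
Step 19: commit R9 -> on_hand[A=46 B=19] avail[A=46 B=16] open={R10}
Step 20: reserve R11 B 6 -> on_hand[A=46 B=19] avail[A=46 B=10] open={R10,R11}
Step 21: reserve R12 B 7 -> on_hand[A=46 B=19] avail[A=46 B=3] open={R10,R11,R12}
Step 22: reserve R13 B 2 -> on_hand[A=46 B=19] avail[A=46 B=1] open={R10,R11,R12,R13}
Step 23: cancel R12 -> on_hand[A=46 B=19] avail[A=46 B=8] open={R10,R11,R13}
Final available[B] = 8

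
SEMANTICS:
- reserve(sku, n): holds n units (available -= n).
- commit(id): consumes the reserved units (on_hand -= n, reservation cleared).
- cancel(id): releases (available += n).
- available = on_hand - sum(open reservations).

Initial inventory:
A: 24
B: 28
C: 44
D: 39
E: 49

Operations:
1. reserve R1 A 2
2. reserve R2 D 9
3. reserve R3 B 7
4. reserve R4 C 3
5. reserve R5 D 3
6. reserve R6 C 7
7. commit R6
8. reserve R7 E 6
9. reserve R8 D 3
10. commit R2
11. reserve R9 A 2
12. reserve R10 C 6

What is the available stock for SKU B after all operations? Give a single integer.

Step 1: reserve R1 A 2 -> on_hand[A=24 B=28 C=44 D=39 E=49] avail[A=22 B=28 C=44 D=39 E=49] open={R1}
Step 2: reserve R2 D 9 -> on_hand[A=24 B=28 C=44 D=39 E=49] avail[A=22 B=28 C=44 D=30 E=49] open={R1,R2}
Step 3: reserve R3 B 7 -> on_hand[A=24 B=28 C=44 D=39 E=49] avail[A=22 B=21 C=44 D=30 E=49] open={R1,R2,R3}
Step 4: reserve R4 C 3 -> on_hand[A=24 B=28 C=44 D=39 E=49] avail[A=22 B=21 C=41 D=30 E=49] open={R1,R2,R3,R4}
Step 5: reserve R5 D 3 -> on_hand[A=24 B=28 C=44 D=39 E=49] avail[A=22 B=21 C=41 D=27 E=49] open={R1,R2,R3,R4,R5}
Step 6: reserve R6 C 7 -> on_hand[A=24 B=28 C=44 D=39 E=49] avail[A=22 B=21 C=34 D=27 E=49] open={R1,R2,R3,R4,R5,R6}
Step 7: commit R6 -> on_hand[A=24 B=28 C=37 D=39 E=49] avail[A=22 B=21 C=34 D=27 E=49] open={R1,R2,R3,R4,R5}
Step 8: reserve R7 E 6 -> on_hand[A=24 B=28 C=37 D=39 E=49] avail[A=22 B=21 C=34 D=27 E=43] open={R1,R2,R3,R4,R5,R7}
Step 9: reserve R8 D 3 -> on_hand[A=24 B=28 C=37 D=39 E=49] avail[A=22 B=21 C=34 D=24 E=43] open={R1,R2,R3,R4,R5,R7,R8}
Step 10: commit R2 -> on_hand[A=24 B=28 C=37 D=30 E=49] avail[A=22 B=21 C=34 D=24 E=43] open={R1,R3,R4,R5,R7,R8}
Step 11: reserve R9 A 2 -> on_hand[A=24 B=28 C=37 D=30 E=49] avail[A=20 B=21 C=34 D=24 E=43] open={R1,R3,R4,R5,R7,R8,R9}
Step 12: reserve R10 C 6 -> on_hand[A=24 B=28 C=37 D=30 E=49] avail[A=20 B=21 C=28 D=24 E=43] open={R1,R10,R3,R4,R5,R7,R8,R9}
Final available[B] = 21

Answer: 21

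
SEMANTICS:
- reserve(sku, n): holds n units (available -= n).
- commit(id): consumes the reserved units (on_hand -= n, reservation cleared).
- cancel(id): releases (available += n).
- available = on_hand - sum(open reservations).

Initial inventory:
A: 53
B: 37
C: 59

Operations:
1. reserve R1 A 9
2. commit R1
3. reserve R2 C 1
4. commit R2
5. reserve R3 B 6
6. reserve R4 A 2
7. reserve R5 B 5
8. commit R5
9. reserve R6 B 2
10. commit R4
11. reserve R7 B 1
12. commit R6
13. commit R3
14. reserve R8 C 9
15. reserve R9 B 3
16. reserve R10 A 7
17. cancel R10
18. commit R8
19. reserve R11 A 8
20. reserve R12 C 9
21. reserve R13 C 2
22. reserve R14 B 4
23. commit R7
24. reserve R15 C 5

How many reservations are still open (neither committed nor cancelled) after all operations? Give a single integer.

Step 1: reserve R1 A 9 -> on_hand[A=53 B=37 C=59] avail[A=44 B=37 C=59] open={R1}
Step 2: commit R1 -> on_hand[A=44 B=37 C=59] avail[A=44 B=37 C=59] open={}
Step 3: reserve R2 C 1 -> on_hand[A=44 B=37 C=59] avail[A=44 B=37 C=58] open={R2}
Step 4: commit R2 -> on_hand[A=44 B=37 C=58] avail[A=44 B=37 C=58] open={}
Step 5: reserve R3 B 6 -> on_hand[A=44 B=37 C=58] avail[A=44 B=31 C=58] open={R3}
Step 6: reserve R4 A 2 -> on_hand[A=44 B=37 C=58] avail[A=42 B=31 C=58] open={R3,R4}
Step 7: reserve R5 B 5 -> on_hand[A=44 B=37 C=58] avail[A=42 B=26 C=58] open={R3,R4,R5}
Step 8: commit R5 -> on_hand[A=44 B=32 C=58] avail[A=42 B=26 C=58] open={R3,R4}
Step 9: reserve R6 B 2 -> on_hand[A=44 B=32 C=58] avail[A=42 B=24 C=58] open={R3,R4,R6}
Step 10: commit R4 -> on_hand[A=42 B=32 C=58] avail[A=42 B=24 C=58] open={R3,R6}
Step 11: reserve R7 B 1 -> on_hand[A=42 B=32 C=58] avail[A=42 B=23 C=58] open={R3,R6,R7}
Step 12: commit R6 -> on_hand[A=42 B=30 C=58] avail[A=42 B=23 C=58] open={R3,R7}
Step 13: commit R3 -> on_hand[A=42 B=24 C=58] avail[A=42 B=23 C=58] open={R7}
Step 14: reserve R8 C 9 -> on_hand[A=42 B=24 C=58] avail[A=42 B=23 C=49] open={R7,R8}
Step 15: reserve R9 B 3 -> on_hand[A=42 B=24 C=58] avail[A=42 B=20 C=49] open={R7,R8,R9}
Step 16: reserve R10 A 7 -> on_hand[A=42 B=24 C=58] avail[A=35 B=20 C=49] open={R10,R7,R8,R9}
Step 17: cancel R10 -> on_hand[A=42 B=24 C=58] avail[A=42 B=20 C=49] open={R7,R8,R9}
Step 18: commit R8 -> on_hand[A=42 B=24 C=49] avail[A=42 B=20 C=49] open={R7,R9}
Step 19: reserve R11 A 8 -> on_hand[A=42 B=24 C=49] avail[A=34 B=20 C=49] open={R11,R7,R9}
Step 20: reserve R12 C 9 -> on_hand[A=42 B=24 C=49] avail[A=34 B=20 C=40] open={R11,R12,R7,R9}
Step 21: reserve R13 C 2 -> on_hand[A=42 B=24 C=49] avail[A=34 B=20 C=38] open={R11,R12,R13,R7,R9}
Step 22: reserve R14 B 4 -> on_hand[A=42 B=24 C=49] avail[A=34 B=16 C=38] open={R11,R12,R13,R14,R7,R9}
Step 23: commit R7 -> on_hand[A=42 B=23 C=49] avail[A=34 B=16 C=38] open={R11,R12,R13,R14,R9}
Step 24: reserve R15 C 5 -> on_hand[A=42 B=23 C=49] avail[A=34 B=16 C=33] open={R11,R12,R13,R14,R15,R9}
Open reservations: ['R11', 'R12', 'R13', 'R14', 'R15', 'R9'] -> 6

Answer: 6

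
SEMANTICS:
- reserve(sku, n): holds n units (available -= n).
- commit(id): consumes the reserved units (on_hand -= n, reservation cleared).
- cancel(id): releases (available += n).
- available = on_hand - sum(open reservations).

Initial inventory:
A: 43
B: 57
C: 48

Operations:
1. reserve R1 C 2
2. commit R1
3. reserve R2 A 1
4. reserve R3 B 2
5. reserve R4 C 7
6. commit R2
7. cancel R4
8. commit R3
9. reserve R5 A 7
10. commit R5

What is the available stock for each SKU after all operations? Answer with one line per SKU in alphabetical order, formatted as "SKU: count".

Answer: A: 35
B: 55
C: 46

Derivation:
Step 1: reserve R1 C 2 -> on_hand[A=43 B=57 C=48] avail[A=43 B=57 C=46] open={R1}
Step 2: commit R1 -> on_hand[A=43 B=57 C=46] avail[A=43 B=57 C=46] open={}
Step 3: reserve R2 A 1 -> on_hand[A=43 B=57 C=46] avail[A=42 B=57 C=46] open={R2}
Step 4: reserve R3 B 2 -> on_hand[A=43 B=57 C=46] avail[A=42 B=55 C=46] open={R2,R3}
Step 5: reserve R4 C 7 -> on_hand[A=43 B=57 C=46] avail[A=42 B=55 C=39] open={R2,R3,R4}
Step 6: commit R2 -> on_hand[A=42 B=57 C=46] avail[A=42 B=55 C=39] open={R3,R4}
Step 7: cancel R4 -> on_hand[A=42 B=57 C=46] avail[A=42 B=55 C=46] open={R3}
Step 8: commit R3 -> on_hand[A=42 B=55 C=46] avail[A=42 B=55 C=46] open={}
Step 9: reserve R5 A 7 -> on_hand[A=42 B=55 C=46] avail[A=35 B=55 C=46] open={R5}
Step 10: commit R5 -> on_hand[A=35 B=55 C=46] avail[A=35 B=55 C=46] open={}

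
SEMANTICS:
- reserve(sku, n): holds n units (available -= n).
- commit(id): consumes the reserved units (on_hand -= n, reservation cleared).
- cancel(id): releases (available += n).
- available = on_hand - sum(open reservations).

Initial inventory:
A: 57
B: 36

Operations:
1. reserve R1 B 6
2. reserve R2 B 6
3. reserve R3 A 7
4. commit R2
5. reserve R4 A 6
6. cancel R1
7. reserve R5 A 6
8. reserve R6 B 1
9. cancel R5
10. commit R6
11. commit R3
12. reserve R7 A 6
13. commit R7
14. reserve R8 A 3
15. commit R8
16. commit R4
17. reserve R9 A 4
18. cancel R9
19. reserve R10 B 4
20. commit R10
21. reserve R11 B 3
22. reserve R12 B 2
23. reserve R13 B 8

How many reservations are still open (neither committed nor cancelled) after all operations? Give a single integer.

Step 1: reserve R1 B 6 -> on_hand[A=57 B=36] avail[A=57 B=30] open={R1}
Step 2: reserve R2 B 6 -> on_hand[A=57 B=36] avail[A=57 B=24] open={R1,R2}
Step 3: reserve R3 A 7 -> on_hand[A=57 B=36] avail[A=50 B=24] open={R1,R2,R3}
Step 4: commit R2 -> on_hand[A=57 B=30] avail[A=50 B=24] open={R1,R3}
Step 5: reserve R4 A 6 -> on_hand[A=57 B=30] avail[A=44 B=24] open={R1,R3,R4}
Step 6: cancel R1 -> on_hand[A=57 B=30] avail[A=44 B=30] open={R3,R4}
Step 7: reserve R5 A 6 -> on_hand[A=57 B=30] avail[A=38 B=30] open={R3,R4,R5}
Step 8: reserve R6 B 1 -> on_hand[A=57 B=30] avail[A=38 B=29] open={R3,R4,R5,R6}
Step 9: cancel R5 -> on_hand[A=57 B=30] avail[A=44 B=29] open={R3,R4,R6}
Step 10: commit R6 -> on_hand[A=57 B=29] avail[A=44 B=29] open={R3,R4}
Step 11: commit R3 -> on_hand[A=50 B=29] avail[A=44 B=29] open={R4}
Step 12: reserve R7 A 6 -> on_hand[A=50 B=29] avail[A=38 B=29] open={R4,R7}
Step 13: commit R7 -> on_hand[A=44 B=29] avail[A=38 B=29] open={R4}
Step 14: reserve R8 A 3 -> on_hand[A=44 B=29] avail[A=35 B=29] open={R4,R8}
Step 15: commit R8 -> on_hand[A=41 B=29] avail[A=35 B=29] open={R4}
Step 16: commit R4 -> on_hand[A=35 B=29] avail[A=35 B=29] open={}
Step 17: reserve R9 A 4 -> on_hand[A=35 B=29] avail[A=31 B=29] open={R9}
Step 18: cancel R9 -> on_hand[A=35 B=29] avail[A=35 B=29] open={}
Step 19: reserve R10 B 4 -> on_hand[A=35 B=29] avail[A=35 B=25] open={R10}
Step 20: commit R10 -> on_hand[A=35 B=25] avail[A=35 B=25] open={}
Step 21: reserve R11 B 3 -> on_hand[A=35 B=25] avail[A=35 B=22] open={R11}
Step 22: reserve R12 B 2 -> on_hand[A=35 B=25] avail[A=35 B=20] open={R11,R12}
Step 23: reserve R13 B 8 -> on_hand[A=35 B=25] avail[A=35 B=12] open={R11,R12,R13}
Open reservations: ['R11', 'R12', 'R13'] -> 3

Answer: 3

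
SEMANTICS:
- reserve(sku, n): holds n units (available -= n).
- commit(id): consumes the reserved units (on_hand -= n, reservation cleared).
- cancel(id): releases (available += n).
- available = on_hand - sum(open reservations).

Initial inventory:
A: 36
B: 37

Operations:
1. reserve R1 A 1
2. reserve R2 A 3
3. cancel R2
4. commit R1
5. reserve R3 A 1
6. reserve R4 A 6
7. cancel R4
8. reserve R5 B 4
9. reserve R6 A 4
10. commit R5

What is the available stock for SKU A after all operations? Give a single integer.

Answer: 30

Derivation:
Step 1: reserve R1 A 1 -> on_hand[A=36 B=37] avail[A=35 B=37] open={R1}
Step 2: reserve R2 A 3 -> on_hand[A=36 B=37] avail[A=32 B=37] open={R1,R2}
Step 3: cancel R2 -> on_hand[A=36 B=37] avail[A=35 B=37] open={R1}
Step 4: commit R1 -> on_hand[A=35 B=37] avail[A=35 B=37] open={}
Step 5: reserve R3 A 1 -> on_hand[A=35 B=37] avail[A=34 B=37] open={R3}
Step 6: reserve R4 A 6 -> on_hand[A=35 B=37] avail[A=28 B=37] open={R3,R4}
Step 7: cancel R4 -> on_hand[A=35 B=37] avail[A=34 B=37] open={R3}
Step 8: reserve R5 B 4 -> on_hand[A=35 B=37] avail[A=34 B=33] open={R3,R5}
Step 9: reserve R6 A 4 -> on_hand[A=35 B=37] avail[A=30 B=33] open={R3,R5,R6}
Step 10: commit R5 -> on_hand[A=35 B=33] avail[A=30 B=33] open={R3,R6}
Final available[A] = 30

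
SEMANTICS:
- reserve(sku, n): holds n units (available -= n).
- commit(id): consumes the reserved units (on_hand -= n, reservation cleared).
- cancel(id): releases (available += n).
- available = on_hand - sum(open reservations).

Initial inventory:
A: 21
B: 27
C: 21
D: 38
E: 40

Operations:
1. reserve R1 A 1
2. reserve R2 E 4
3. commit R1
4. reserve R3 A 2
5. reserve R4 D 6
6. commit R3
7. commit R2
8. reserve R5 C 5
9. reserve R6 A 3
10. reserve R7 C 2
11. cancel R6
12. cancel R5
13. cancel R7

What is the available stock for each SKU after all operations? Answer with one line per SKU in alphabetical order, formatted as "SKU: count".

Answer: A: 18
B: 27
C: 21
D: 32
E: 36

Derivation:
Step 1: reserve R1 A 1 -> on_hand[A=21 B=27 C=21 D=38 E=40] avail[A=20 B=27 C=21 D=38 E=40] open={R1}
Step 2: reserve R2 E 4 -> on_hand[A=21 B=27 C=21 D=38 E=40] avail[A=20 B=27 C=21 D=38 E=36] open={R1,R2}
Step 3: commit R1 -> on_hand[A=20 B=27 C=21 D=38 E=40] avail[A=20 B=27 C=21 D=38 E=36] open={R2}
Step 4: reserve R3 A 2 -> on_hand[A=20 B=27 C=21 D=38 E=40] avail[A=18 B=27 C=21 D=38 E=36] open={R2,R3}
Step 5: reserve R4 D 6 -> on_hand[A=20 B=27 C=21 D=38 E=40] avail[A=18 B=27 C=21 D=32 E=36] open={R2,R3,R4}
Step 6: commit R3 -> on_hand[A=18 B=27 C=21 D=38 E=40] avail[A=18 B=27 C=21 D=32 E=36] open={R2,R4}
Step 7: commit R2 -> on_hand[A=18 B=27 C=21 D=38 E=36] avail[A=18 B=27 C=21 D=32 E=36] open={R4}
Step 8: reserve R5 C 5 -> on_hand[A=18 B=27 C=21 D=38 E=36] avail[A=18 B=27 C=16 D=32 E=36] open={R4,R5}
Step 9: reserve R6 A 3 -> on_hand[A=18 B=27 C=21 D=38 E=36] avail[A=15 B=27 C=16 D=32 E=36] open={R4,R5,R6}
Step 10: reserve R7 C 2 -> on_hand[A=18 B=27 C=21 D=38 E=36] avail[A=15 B=27 C=14 D=32 E=36] open={R4,R5,R6,R7}
Step 11: cancel R6 -> on_hand[A=18 B=27 C=21 D=38 E=36] avail[A=18 B=27 C=14 D=32 E=36] open={R4,R5,R7}
Step 12: cancel R5 -> on_hand[A=18 B=27 C=21 D=38 E=36] avail[A=18 B=27 C=19 D=32 E=36] open={R4,R7}
Step 13: cancel R7 -> on_hand[A=18 B=27 C=21 D=38 E=36] avail[A=18 B=27 C=21 D=32 E=36] open={R4}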